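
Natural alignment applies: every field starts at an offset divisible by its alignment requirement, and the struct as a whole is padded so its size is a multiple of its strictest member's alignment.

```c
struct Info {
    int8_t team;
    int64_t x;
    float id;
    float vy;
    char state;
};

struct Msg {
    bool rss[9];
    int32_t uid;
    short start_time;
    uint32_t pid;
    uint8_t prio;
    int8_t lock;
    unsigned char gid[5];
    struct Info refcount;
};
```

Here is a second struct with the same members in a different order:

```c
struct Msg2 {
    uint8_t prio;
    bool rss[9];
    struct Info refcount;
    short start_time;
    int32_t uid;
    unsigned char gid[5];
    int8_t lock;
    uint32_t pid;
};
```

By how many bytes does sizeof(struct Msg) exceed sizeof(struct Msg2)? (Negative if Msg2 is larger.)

Info: @0: team [1B, align 1] → 1; +7 pad (align 8); @8: x [8B, align 8] → 16; @16: id [4B, align 4] → 20; @20: vy [4B, align 4] → 24; @24: state [1B, align 1] → 25; +7 tail pad (align 8); size 32, align 8
@0: rss [9B, align 1] → 9
+3 pad (align 4)
@12: uid [4B, align 4] → 16
@16: start_time [2B, align 2] → 18
+2 pad (align 4)
@20: pid [4B, align 4] → 24
@24: prio [1B, align 1] → 25
@25: lock [1B, align 1] → 26
@26: gid [5B, align 1] → 31
+1 pad (align 8)
@32: refcount [32B, align 8] → 64
size 64, align 8
— Msg2 —
@0: prio [1B, align 1] → 1
@1: rss [9B, align 1] → 10
+6 pad (align 8)
@16: refcount [32B, align 8] → 48
@48: start_time [2B, align 2] → 50
+2 pad (align 4)
@52: uid [4B, align 4] → 56
@56: gid [5B, align 1] → 61
@61: lock [1B, align 1] → 62
+2 pad (align 4)
@64: pid [4B, align 4] → 68
+4 tail pad (align 8)
size 72, align 8
64 − 72 = -8

-8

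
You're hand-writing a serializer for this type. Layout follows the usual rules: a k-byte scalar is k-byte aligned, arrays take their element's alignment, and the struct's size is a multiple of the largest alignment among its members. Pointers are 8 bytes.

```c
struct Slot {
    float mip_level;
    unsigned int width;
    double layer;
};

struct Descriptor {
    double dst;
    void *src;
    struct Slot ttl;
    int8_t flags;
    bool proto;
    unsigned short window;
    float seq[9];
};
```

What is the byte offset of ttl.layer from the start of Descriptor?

24

Slot: @0: mip_level [4B, align 4] → 4; @4: width [4B, align 4] → 8; @8: layer [8B, align 8] → 16; size 16, align 8
@0: dst [8B, align 8] → 8
@8: src [8B, align 8] → 16
@16: ttl [16B, align 8] → 32
within Slot: layer at 8
16 + 8 = 24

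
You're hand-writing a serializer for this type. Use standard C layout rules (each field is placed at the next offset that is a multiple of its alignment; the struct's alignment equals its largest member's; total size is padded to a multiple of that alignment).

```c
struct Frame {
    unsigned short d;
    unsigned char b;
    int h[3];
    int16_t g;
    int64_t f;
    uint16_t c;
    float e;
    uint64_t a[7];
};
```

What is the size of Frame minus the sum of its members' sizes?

9

0..2  d  (2B, 2-aligned)
2..3  b  (1B, 1-aligned)
3..4  -- padding (1B)
4..16  h  (12B, 4-aligned)
16..18  g  (2B, 2-aligned)
18..24  -- padding (6B)
24..32  f  (8B, 8-aligned)
32..34  c  (2B, 2-aligned)
34..36  -- padding (2B)
36..40  e  (4B, 4-aligned)
40..96  a  (56B, 8-aligned)
sizeof = 96, alignof = 8
data bytes 87, size 96 → padding 9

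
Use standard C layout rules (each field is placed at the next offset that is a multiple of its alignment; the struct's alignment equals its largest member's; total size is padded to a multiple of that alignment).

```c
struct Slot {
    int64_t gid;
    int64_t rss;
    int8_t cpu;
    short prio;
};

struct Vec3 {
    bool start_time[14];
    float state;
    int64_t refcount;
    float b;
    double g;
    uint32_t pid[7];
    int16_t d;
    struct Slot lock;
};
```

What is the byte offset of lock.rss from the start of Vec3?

Slot: gid at 0 (size 8, align 8) → ends 8; rss at 8 (size 8, align 8) → ends 16; cpu at 16 (size 1, align 1) → ends 17; pad 1 to align 2 for prio; prio at 18 (size 2, align 2) → ends 20; tail pad 4 to reach multiple of 8; total 24 bytes, alignment 8
start_time at 0 (size 14, align 1) → ends 14
pad 2 to align 4 for state
state at 16 (size 4, align 4) → ends 20
pad 4 to align 8 for refcount
refcount at 24 (size 8, align 8) → ends 32
b at 32 (size 4, align 4) → ends 36
pad 4 to align 8 for g
g at 40 (size 8, align 8) → ends 48
pid at 48 (size 28, align 4) → ends 76
d at 76 (size 2, align 2) → ends 78
pad 2 to align 8 for lock
lock at 80 (size 24, align 8) → ends 104
within Slot: rss at 8
80 + 8 = 88

88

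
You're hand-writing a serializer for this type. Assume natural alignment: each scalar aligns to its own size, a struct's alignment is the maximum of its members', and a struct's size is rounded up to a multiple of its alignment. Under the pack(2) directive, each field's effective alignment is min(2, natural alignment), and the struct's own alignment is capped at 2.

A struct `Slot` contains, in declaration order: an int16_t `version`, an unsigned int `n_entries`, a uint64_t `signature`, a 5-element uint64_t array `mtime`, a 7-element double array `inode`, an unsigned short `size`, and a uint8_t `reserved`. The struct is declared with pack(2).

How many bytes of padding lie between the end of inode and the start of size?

0..2  version  (2B, 2-aligned)
2..6  n_entries  (4B, 2-aligned)
6..14  signature  (8B, 2-aligned)
14..54  mtime  (40B, 2-aligned)
54..110  inode  (56B, 2-aligned)
110..112  size  (2B, 2-aligned)

0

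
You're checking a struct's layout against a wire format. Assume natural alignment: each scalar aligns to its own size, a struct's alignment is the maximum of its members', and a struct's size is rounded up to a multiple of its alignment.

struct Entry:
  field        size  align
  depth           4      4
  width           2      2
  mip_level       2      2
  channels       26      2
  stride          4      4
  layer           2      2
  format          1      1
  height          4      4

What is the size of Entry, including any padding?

48

0..4  depth  (4B, 4-aligned)
4..6  width  (2B, 2-aligned)
6..8  mip_level  (2B, 2-aligned)
8..34  channels  (26B, 2-aligned)
34..36  -- padding (2B)
36..40  stride  (4B, 4-aligned)
40..42  layer  (2B, 2-aligned)
42..43  format  (1B, 1-aligned)
43..44  -- padding (1B)
44..48  height  (4B, 4-aligned)
sizeof = 48, alignof = 4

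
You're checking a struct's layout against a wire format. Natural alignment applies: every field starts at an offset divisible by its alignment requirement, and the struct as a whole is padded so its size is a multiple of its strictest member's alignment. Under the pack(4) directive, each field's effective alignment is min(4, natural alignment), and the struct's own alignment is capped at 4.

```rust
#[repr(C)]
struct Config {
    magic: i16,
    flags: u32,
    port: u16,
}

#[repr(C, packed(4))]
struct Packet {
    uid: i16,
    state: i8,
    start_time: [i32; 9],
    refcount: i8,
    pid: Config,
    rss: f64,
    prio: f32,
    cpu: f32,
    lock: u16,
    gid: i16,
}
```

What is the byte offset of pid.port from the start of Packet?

52

Config: 0..2  magic  (2B, 2-aligned); 2..4  -- padding (2B); 4..8  flags  (4B, 4-aligned); 8..10  port  (2B, 2-aligned); 10..12  -- tail padding (2B); sizeof = 12, alignof = 4
0..2  uid  (2B, 2-aligned)
2..3  state  (1B, 1-aligned)
3..4  -- padding (1B)
4..40  start_time  (36B, 4-aligned)
40..41  refcount  (1B, 1-aligned)
41..44  -- padding (3B)
44..56  pid  (12B, 4-aligned)
within Config: port at 8
44 + 8 = 52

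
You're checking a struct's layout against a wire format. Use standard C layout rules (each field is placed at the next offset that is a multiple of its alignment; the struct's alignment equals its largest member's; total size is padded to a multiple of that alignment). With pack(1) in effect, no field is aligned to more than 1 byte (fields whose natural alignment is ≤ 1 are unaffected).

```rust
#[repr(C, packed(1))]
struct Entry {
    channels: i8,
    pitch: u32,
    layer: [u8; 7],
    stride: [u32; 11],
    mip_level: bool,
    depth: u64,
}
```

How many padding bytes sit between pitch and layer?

0..1  channels  (1B, 1-aligned)
1..5  pitch  (4B, 1-aligned)
5..12  layer  (7B, 1-aligned)

0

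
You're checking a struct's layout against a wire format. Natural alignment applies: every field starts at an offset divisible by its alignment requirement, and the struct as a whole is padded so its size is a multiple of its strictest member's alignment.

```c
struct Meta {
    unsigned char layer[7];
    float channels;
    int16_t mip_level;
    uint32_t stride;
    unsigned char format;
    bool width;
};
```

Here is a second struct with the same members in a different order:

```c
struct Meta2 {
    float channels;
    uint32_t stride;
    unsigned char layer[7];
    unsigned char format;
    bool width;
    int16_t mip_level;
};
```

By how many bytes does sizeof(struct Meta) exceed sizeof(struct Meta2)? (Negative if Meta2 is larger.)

0..7  layer  (7B, 1-aligned)
7..8  -- padding (1B)
8..12  channels  (4B, 4-aligned)
12..14  mip_level  (2B, 2-aligned)
14..16  -- padding (2B)
16..20  stride  (4B, 4-aligned)
20..21  format  (1B, 1-aligned)
21..22  width  (1B, 1-aligned)
22..24  -- tail padding (2B)
sizeof = 24, alignof = 4
— Meta2 —
0..4  channels  (4B, 4-aligned)
4..8  stride  (4B, 4-aligned)
8..15  layer  (7B, 1-aligned)
15..16  format  (1B, 1-aligned)
16..17  width  (1B, 1-aligned)
17..18  -- padding (1B)
18..20  mip_level  (2B, 2-aligned)
sizeof = 20, alignof = 4
24 − 20 = 4

4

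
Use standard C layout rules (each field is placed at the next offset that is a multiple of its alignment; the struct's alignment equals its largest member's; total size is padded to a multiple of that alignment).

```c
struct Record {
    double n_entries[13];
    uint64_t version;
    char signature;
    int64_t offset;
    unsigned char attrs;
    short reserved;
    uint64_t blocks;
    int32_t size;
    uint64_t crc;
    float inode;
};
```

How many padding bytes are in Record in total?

n_entries at 0 (size 104, align 8) → ends 104
version at 104 (size 8, align 8) → ends 112
signature at 112 (size 1, align 1) → ends 113
pad 7 to align 8 for offset
offset at 120 (size 8, align 8) → ends 128
attrs at 128 (size 1, align 1) → ends 129
pad 1 to align 2 for reserved
reserved at 130 (size 2, align 2) → ends 132
pad 4 to align 8 for blocks
blocks at 136 (size 8, align 8) → ends 144
size at 144 (size 4, align 4) → ends 148
pad 4 to align 8 for crc
crc at 152 (size 8, align 8) → ends 160
inode at 160 (size 4, align 4) → ends 164
tail pad 4 to reach multiple of 8
total 168 bytes, alignment 8
data bytes 148, size 168 → padding 20

20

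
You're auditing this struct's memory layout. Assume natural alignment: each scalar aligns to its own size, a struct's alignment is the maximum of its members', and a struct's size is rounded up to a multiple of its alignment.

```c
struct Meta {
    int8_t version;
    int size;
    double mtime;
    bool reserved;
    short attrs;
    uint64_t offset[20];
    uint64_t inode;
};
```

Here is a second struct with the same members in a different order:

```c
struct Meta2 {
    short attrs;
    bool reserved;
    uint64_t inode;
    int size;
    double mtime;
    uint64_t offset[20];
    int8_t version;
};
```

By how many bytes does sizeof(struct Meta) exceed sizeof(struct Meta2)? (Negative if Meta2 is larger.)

@0: version [1B, align 1] → 1
+3 pad (align 4)
@4: size [4B, align 4] → 8
@8: mtime [8B, align 8] → 16
@16: reserved [1B, align 1] → 17
+1 pad (align 2)
@18: attrs [2B, align 2] → 20
+4 pad (align 8)
@24: offset [160B, align 8] → 184
@184: inode [8B, align 8] → 192
size 192, align 8
— Meta2 —
@0: attrs [2B, align 2] → 2
@2: reserved [1B, align 1] → 3
+5 pad (align 8)
@8: inode [8B, align 8] → 16
@16: size [4B, align 4] → 20
+4 pad (align 8)
@24: mtime [8B, align 8] → 32
@32: offset [160B, align 8] → 192
@192: version [1B, align 1] → 193
+7 tail pad (align 8)
size 200, align 8
192 − 200 = -8

-8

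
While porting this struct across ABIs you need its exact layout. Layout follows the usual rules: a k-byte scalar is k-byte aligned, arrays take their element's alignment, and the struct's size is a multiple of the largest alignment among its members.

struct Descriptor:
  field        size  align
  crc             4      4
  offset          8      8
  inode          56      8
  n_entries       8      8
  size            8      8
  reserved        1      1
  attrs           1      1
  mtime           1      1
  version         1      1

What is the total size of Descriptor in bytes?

crc at 0 (size 4, align 4) → ends 4
pad 4 to align 8 for offset
offset at 8 (size 8, align 8) → ends 16
inode at 16 (size 56, align 8) → ends 72
n_entries at 72 (size 8, align 8) → ends 80
size at 80 (size 8, align 8) → ends 88
reserved at 88 (size 1, align 1) → ends 89
attrs at 89 (size 1, align 1) → ends 90
mtime at 90 (size 1, align 1) → ends 91
version at 91 (size 1, align 1) → ends 92
tail pad 4 to reach multiple of 8
total 96 bytes, alignment 8

96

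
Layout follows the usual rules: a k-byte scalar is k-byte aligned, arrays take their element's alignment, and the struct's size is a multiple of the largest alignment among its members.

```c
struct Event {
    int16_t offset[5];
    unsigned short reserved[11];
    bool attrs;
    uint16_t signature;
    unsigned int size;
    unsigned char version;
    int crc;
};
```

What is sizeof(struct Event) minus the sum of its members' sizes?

@0: offset [10B, align 2] → 10
@10: reserved [22B, align 2] → 32
@32: attrs [1B, align 1] → 33
+1 pad (align 2)
@34: signature [2B, align 2] → 36
@36: size [4B, align 4] → 40
@40: version [1B, align 1] → 41
+3 pad (align 4)
@44: crc [4B, align 4] → 48
size 48, align 4
data bytes 44, size 48 → padding 4

4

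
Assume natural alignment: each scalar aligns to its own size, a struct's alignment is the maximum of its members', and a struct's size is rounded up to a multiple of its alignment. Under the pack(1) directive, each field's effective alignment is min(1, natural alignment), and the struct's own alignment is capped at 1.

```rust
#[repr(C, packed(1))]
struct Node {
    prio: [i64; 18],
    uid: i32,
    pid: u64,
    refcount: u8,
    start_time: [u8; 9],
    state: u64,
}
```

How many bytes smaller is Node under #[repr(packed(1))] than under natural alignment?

10

natural layout:
  0..144  prio  (144B, 8-aligned)
  144..148  uid  (4B, 4-aligned)
  148..152  -- padding (4B)
  152..160  pid  (8B, 8-aligned)
  160..161  refcount  (1B, 1-aligned)
  161..170  start_time  (9B, 1-aligned)
  170..176  -- padding (6B)
  176..184  state  (8B, 8-aligned)
  sizeof = 184, alignof = 8
packed(1) layout:
  0..144  prio  (144B, 1-aligned)
  144..148  uid  (4B, 1-aligned)
  148..156  pid  (8B, 1-aligned)
  156..157  refcount  (1B, 1-aligned)
  157..166  start_time  (9B, 1-aligned)
  166..174  state  (8B, 1-aligned)
  sizeof = 174, alignof = 1
184 − 174 = 10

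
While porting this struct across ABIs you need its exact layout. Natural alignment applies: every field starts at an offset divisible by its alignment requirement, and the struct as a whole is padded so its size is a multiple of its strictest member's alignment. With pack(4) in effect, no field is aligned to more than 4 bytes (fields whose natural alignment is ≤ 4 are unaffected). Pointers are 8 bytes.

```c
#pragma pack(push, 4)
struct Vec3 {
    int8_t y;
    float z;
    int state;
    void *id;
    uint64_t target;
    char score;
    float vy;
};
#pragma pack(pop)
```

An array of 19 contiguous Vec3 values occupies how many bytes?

y at 0 (size 1, align 1) → ends 1
pad 3 to align 4 for z
z at 4 (size 4, align 4) → ends 8
state at 8 (size 4, align 4) → ends 12
id at 12 (size 8, align 4) → ends 20
target at 20 (size 8, align 4) → ends 28
score at 28 (size 1, align 1) → ends 29
pad 3 to align 4 for vy
vy at 32 (size 4, align 4) → ends 36
total 36 bytes, alignment 4
array of 19: 19 × 36 = 684

684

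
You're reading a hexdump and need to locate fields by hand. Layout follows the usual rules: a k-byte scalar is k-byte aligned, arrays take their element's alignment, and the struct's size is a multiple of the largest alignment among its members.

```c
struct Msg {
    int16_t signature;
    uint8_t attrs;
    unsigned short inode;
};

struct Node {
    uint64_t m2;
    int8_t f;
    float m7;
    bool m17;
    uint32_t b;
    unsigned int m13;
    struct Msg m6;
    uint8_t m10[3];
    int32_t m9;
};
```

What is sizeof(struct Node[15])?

720

Msg: signature at 0 (size 2, align 2) → ends 2; attrs at 2 (size 1, align 1) → ends 3; pad 1 to align 2 for inode; inode at 4 (size 2, align 2) → ends 6; total 6 bytes, alignment 2
m2 at 0 (size 8, align 8) → ends 8
f at 8 (size 1, align 1) → ends 9
pad 3 to align 4 for m7
m7 at 12 (size 4, align 4) → ends 16
m17 at 16 (size 1, align 1) → ends 17
pad 3 to align 4 for b
b at 20 (size 4, align 4) → ends 24
m13 at 24 (size 4, align 4) → ends 28
m6 at 28 (size 6, align 2) → ends 34
m10 at 34 (size 3, align 1) → ends 37
pad 3 to align 4 for m9
m9 at 40 (size 4, align 4) → ends 44
tail pad 4 to reach multiple of 8
total 48 bytes, alignment 8
array of 15: 15 × 48 = 720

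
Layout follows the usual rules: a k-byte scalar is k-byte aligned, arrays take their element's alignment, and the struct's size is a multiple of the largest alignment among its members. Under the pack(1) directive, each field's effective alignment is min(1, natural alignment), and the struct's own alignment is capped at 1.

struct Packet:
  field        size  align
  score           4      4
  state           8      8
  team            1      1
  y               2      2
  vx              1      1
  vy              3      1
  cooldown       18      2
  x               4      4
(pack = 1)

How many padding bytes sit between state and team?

0

@0: score [4B, align 1] → 4
@4: state [8B, align 1] → 12
@12: team [1B, align 1] → 13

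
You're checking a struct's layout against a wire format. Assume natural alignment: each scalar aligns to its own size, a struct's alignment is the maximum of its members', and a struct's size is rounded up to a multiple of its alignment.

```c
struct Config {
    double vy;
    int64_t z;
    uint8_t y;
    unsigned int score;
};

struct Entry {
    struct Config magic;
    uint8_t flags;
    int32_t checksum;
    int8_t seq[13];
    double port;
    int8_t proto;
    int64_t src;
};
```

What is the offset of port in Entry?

48

Config: @0: vy [8B, align 8] → 8; @8: z [8B, align 8] → 16; @16: y [1B, align 1] → 17; +3 pad (align 4); @20: score [4B, align 4] → 24; size 24, align 8
@0: magic [24B, align 8] → 24
@24: flags [1B, align 1] → 25
+3 pad (align 4)
@28: checksum [4B, align 4] → 32
@32: seq [13B, align 1] → 45
+3 pad (align 8)
@48: port [8B, align 8] → 56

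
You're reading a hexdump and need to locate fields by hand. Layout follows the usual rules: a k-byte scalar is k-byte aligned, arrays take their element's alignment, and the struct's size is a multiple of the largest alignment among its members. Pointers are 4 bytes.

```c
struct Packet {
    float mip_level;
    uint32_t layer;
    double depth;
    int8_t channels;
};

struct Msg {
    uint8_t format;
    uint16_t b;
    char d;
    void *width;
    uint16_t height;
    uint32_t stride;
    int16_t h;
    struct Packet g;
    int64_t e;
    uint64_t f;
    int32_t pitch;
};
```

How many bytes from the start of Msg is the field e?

48

Packet: mip_level at 0 (size 4, align 4) → ends 4; layer at 4 (size 4, align 4) → ends 8; depth at 8 (size 8, align 8) → ends 16; channels at 16 (size 1, align 1) → ends 17; tail pad 7 to reach multiple of 8; total 24 bytes, alignment 8
format at 0 (size 1, align 1) → ends 1
pad 1 to align 2 for b
b at 2 (size 2, align 2) → ends 4
d at 4 (size 1, align 1) → ends 5
pad 3 to align 4 for width
width at 8 (size 4, align 4) → ends 12
height at 12 (size 2, align 2) → ends 14
pad 2 to align 4 for stride
stride at 16 (size 4, align 4) → ends 20
h at 20 (size 2, align 2) → ends 22
pad 2 to align 8 for g
g at 24 (size 24, align 8) → ends 48
e at 48 (size 8, align 8) → ends 56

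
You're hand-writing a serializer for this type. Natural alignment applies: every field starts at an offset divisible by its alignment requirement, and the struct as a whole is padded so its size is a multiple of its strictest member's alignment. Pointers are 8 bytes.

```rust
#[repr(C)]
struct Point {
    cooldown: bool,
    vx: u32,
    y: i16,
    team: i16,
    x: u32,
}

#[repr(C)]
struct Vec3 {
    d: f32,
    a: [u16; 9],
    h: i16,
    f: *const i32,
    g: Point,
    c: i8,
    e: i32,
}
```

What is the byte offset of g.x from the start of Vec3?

44

Point: @0: cooldown [1B, align 1] → 1; +3 pad (align 4); @4: vx [4B, align 4] → 8; @8: y [2B, align 2] → 10; @10: team [2B, align 2] → 12; @12: x [4B, align 4] → 16; size 16, align 4
@0: d [4B, align 4] → 4
@4: a [18B, align 2] → 22
@22: h [2B, align 2] → 24
@24: f [8B, align 8] → 32
@32: g [16B, align 4] → 48
within Point: x at 12
32 + 12 = 44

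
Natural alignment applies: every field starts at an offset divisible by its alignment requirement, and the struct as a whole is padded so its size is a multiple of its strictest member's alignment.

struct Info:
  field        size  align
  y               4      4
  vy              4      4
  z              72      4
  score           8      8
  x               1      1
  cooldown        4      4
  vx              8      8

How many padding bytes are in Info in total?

3

0..4  y  (4B, 4-aligned)
4..8  vy  (4B, 4-aligned)
8..80  z  (72B, 4-aligned)
80..88  score  (8B, 8-aligned)
88..89  x  (1B, 1-aligned)
89..92  -- padding (3B)
92..96  cooldown  (4B, 4-aligned)
96..104  vx  (8B, 8-aligned)
sizeof = 104, alignof = 8
data bytes 101, size 104 → padding 3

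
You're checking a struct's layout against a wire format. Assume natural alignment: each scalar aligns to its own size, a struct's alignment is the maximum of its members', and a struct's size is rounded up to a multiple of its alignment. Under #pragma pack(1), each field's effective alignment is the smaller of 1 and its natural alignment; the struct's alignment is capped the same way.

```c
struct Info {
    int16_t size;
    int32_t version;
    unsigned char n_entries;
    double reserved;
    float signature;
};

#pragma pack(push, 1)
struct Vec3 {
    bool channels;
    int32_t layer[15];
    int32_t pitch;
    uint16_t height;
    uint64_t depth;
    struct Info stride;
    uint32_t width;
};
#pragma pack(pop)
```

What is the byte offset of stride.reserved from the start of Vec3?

Info: @0: size [2B, align 2] → 2; +2 pad (align 4); @4: version [4B, align 4] → 8; @8: n_entries [1B, align 1] → 9; +7 pad (align 8); @16: reserved [8B, align 8] → 24; @24: signature [4B, align 4] → 28; +4 tail pad (align 8); size 32, align 8
@0: channels [1B, align 1] → 1
@1: layer [60B, align 1] → 61
@61: pitch [4B, align 1] → 65
@65: height [2B, align 1] → 67
@67: depth [8B, align 1] → 75
@75: stride [32B, align 1] → 107
within Info: reserved at 16
75 + 16 = 91

91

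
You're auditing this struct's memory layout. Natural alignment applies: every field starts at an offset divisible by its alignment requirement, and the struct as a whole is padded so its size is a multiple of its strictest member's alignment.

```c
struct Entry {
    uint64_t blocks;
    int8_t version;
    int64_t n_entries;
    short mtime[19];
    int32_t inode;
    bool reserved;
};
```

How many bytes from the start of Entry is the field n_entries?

16

0..8  blocks  (8B, 8-aligned)
8..9  version  (1B, 1-aligned)
9..16  -- padding (7B)
16..24  n_entries  (8B, 8-aligned)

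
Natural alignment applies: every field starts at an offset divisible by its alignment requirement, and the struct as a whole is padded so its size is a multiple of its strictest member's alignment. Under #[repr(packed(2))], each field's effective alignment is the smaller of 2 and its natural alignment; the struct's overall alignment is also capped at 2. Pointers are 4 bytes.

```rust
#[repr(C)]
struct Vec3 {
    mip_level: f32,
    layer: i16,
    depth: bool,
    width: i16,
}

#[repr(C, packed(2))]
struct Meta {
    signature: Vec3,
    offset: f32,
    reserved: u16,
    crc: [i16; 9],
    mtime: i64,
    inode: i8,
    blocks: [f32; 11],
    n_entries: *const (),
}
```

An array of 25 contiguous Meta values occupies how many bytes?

2350

Vec3: mip_level at 0 (size 4, align 4) → ends 4; layer at 4 (size 2, align 2) → ends 6; depth at 6 (size 1, align 1) → ends 7; pad 1 to align 2 for width; width at 8 (size 2, align 2) → ends 10; tail pad 2 to reach multiple of 4; total 12 bytes, alignment 4
signature at 0 (size 12, align 2) → ends 12
offset at 12 (size 4, align 2) → ends 16
reserved at 16 (size 2, align 2) → ends 18
crc at 18 (size 18, align 2) → ends 36
mtime at 36 (size 8, align 2) → ends 44
inode at 44 (size 1, align 1) → ends 45
pad 1 to align 2 for blocks
blocks at 46 (size 44, align 2) → ends 90
n_entries at 90 (size 4, align 2) → ends 94
total 94 bytes, alignment 2
array of 25: 25 × 94 = 2350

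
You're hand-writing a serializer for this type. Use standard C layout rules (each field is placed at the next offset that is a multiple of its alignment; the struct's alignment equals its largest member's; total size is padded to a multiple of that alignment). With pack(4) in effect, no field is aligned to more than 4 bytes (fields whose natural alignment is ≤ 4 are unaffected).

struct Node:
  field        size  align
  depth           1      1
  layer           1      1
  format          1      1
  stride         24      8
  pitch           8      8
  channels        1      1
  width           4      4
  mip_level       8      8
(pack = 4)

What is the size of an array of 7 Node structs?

0..1  depth  (1B, 1-aligned)
1..2  layer  (1B, 1-aligned)
2..3  format  (1B, 1-aligned)
3..4  -- padding (1B)
4..28  stride  (24B, 4-aligned)
28..36  pitch  (8B, 4-aligned)
36..37  channels  (1B, 1-aligned)
37..40  -- padding (3B)
40..44  width  (4B, 4-aligned)
44..52  mip_level  (8B, 4-aligned)
sizeof = 52, alignof = 4
array of 7: 7 × 52 = 364

364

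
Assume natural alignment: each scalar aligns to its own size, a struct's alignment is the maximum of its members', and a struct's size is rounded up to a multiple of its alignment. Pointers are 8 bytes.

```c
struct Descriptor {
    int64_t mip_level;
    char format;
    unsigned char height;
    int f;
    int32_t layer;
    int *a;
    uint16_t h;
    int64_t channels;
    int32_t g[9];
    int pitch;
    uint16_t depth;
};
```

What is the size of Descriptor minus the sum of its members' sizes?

18

@0: mip_level [8B, align 8] → 8
@8: format [1B, align 1] → 9
@9: height [1B, align 1] → 10
+2 pad (align 4)
@12: f [4B, align 4] → 16
@16: layer [4B, align 4] → 20
+4 pad (align 8)
@24: a [8B, align 8] → 32
@32: h [2B, align 2] → 34
+6 pad (align 8)
@40: channels [8B, align 8] → 48
@48: g [36B, align 4] → 84
@84: pitch [4B, align 4] → 88
@88: depth [2B, align 2] → 90
+6 tail pad (align 8)
size 96, align 8
data bytes 78, size 96 → padding 18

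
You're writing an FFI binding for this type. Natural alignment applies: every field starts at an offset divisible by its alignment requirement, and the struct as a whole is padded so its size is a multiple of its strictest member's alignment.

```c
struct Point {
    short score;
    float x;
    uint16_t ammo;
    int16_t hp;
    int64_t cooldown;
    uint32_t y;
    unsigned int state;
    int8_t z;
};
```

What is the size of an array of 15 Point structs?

600

0..2  score  (2B, 2-aligned)
2..4  -- padding (2B)
4..8  x  (4B, 4-aligned)
8..10  ammo  (2B, 2-aligned)
10..12  hp  (2B, 2-aligned)
12..16  -- padding (4B)
16..24  cooldown  (8B, 8-aligned)
24..28  y  (4B, 4-aligned)
28..32  state  (4B, 4-aligned)
32..33  z  (1B, 1-aligned)
33..40  -- tail padding (7B)
sizeof = 40, alignof = 8
array of 15: 15 × 40 = 600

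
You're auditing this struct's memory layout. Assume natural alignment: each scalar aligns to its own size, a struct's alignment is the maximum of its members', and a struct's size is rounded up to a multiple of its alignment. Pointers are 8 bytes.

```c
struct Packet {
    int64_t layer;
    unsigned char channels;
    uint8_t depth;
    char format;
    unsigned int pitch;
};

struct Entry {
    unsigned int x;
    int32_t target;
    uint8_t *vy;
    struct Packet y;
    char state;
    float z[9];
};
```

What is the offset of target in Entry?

Packet: 0..8  layer  (8B, 8-aligned); 8..9  channels  (1B, 1-aligned); 9..10  depth  (1B, 1-aligned); 10..11  format  (1B, 1-aligned); 11..12  -- padding (1B); 12..16  pitch  (4B, 4-aligned); sizeof = 16, alignof = 8
0..4  x  (4B, 4-aligned)
4..8  target  (4B, 4-aligned)

4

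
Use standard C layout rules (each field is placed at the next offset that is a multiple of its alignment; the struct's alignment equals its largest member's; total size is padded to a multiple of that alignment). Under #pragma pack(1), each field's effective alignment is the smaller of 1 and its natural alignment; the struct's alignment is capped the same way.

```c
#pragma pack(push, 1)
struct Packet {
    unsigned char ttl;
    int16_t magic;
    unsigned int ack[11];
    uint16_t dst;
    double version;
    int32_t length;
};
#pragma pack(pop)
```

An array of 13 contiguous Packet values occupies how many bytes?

@0: ttl [1B, align 1] → 1
@1: magic [2B, align 1] → 3
@3: ack [44B, align 1] → 47
@47: dst [2B, align 1] → 49
@49: version [8B, align 1] → 57
@57: length [4B, align 1] → 61
size 61, align 1
array of 13: 13 × 61 = 793

793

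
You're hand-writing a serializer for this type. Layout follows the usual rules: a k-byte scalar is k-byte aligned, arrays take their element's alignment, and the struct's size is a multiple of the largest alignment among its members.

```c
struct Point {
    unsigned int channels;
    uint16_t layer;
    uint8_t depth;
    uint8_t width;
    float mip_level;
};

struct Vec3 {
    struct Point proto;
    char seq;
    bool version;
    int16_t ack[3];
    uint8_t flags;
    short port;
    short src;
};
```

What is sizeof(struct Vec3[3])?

Point: 0..4  channels  (4B, 4-aligned); 4..6  layer  (2B, 2-aligned); 6..7  depth  (1B, 1-aligned); 7..8  width  (1B, 1-aligned); 8..12  mip_level  (4B, 4-aligned); sizeof = 12, alignof = 4
0..12  proto  (12B, 4-aligned)
12..13  seq  (1B, 1-aligned)
13..14  version  (1B, 1-aligned)
14..20  ack  (6B, 2-aligned)
20..21  flags  (1B, 1-aligned)
21..22  -- padding (1B)
22..24  port  (2B, 2-aligned)
24..26  src  (2B, 2-aligned)
26..28  -- tail padding (2B)
sizeof = 28, alignof = 4
array of 3: 3 × 28 = 84

84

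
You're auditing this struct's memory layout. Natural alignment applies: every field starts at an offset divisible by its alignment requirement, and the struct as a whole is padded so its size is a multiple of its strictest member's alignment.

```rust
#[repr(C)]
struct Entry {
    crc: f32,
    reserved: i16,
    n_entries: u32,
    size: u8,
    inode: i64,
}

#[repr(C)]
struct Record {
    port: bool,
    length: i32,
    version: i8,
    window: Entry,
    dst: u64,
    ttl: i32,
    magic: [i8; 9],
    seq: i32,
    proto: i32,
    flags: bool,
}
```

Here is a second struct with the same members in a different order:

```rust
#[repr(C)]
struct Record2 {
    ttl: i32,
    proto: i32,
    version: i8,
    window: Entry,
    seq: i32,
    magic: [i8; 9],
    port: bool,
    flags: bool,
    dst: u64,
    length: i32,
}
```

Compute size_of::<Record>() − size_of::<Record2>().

8

Entry: 0..4  crc  (4B, 4-aligned); 4..6  reserved  (2B, 2-aligned); 6..8  -- padding (2B); 8..12  n_entries  (4B, 4-aligned); 12..13  size  (1B, 1-aligned); 13..16  -- padding (3B); 16..24  inode  (8B, 8-aligned); sizeof = 24, alignof = 8
0..1  port  (1B, 1-aligned)
1..4  -- padding (3B)
4..8  length  (4B, 4-aligned)
8..9  version  (1B, 1-aligned)
9..16  -- padding (7B)
16..40  window  (24B, 8-aligned)
40..48  dst  (8B, 8-aligned)
48..52  ttl  (4B, 4-aligned)
52..61  magic  (9B, 1-aligned)
61..64  -- padding (3B)
64..68  seq  (4B, 4-aligned)
68..72  proto  (4B, 4-aligned)
72..73  flags  (1B, 1-aligned)
73..80  -- tail padding (7B)
sizeof = 80, alignof = 8
— Record2 —
0..4  ttl  (4B, 4-aligned)
4..8  proto  (4B, 4-aligned)
8..9  version  (1B, 1-aligned)
9..16  -- padding (7B)
16..40  window  (24B, 8-aligned)
40..44  seq  (4B, 4-aligned)
44..53  magic  (9B, 1-aligned)
53..54  port  (1B, 1-aligned)
54..55  flags  (1B, 1-aligned)
55..56  -- padding (1B)
56..64  dst  (8B, 8-aligned)
64..68  length  (4B, 4-aligned)
68..72  -- tail padding (4B)
sizeof = 72, alignof = 8
80 − 72 = 8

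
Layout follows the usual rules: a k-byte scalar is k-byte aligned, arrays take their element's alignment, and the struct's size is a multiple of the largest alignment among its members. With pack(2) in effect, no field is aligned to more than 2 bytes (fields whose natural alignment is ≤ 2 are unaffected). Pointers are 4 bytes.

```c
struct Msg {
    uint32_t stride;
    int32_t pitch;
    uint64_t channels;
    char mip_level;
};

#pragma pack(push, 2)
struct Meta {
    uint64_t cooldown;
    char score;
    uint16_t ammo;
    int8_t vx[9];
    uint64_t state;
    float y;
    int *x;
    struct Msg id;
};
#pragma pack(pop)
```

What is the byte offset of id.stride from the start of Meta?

Msg: 0..4  stride  (4B, 4-aligned); 4..8  pitch  (4B, 4-aligned); 8..16  channels  (8B, 8-aligned); 16..17  mip_level  (1B, 1-aligned); 17..24  -- tail padding (7B); sizeof = 24, alignof = 8
0..8  cooldown  (8B, 2-aligned)
8..9  score  (1B, 1-aligned)
9..10  -- padding (1B)
10..12  ammo  (2B, 2-aligned)
12..21  vx  (9B, 1-aligned)
21..22  -- padding (1B)
22..30  state  (8B, 2-aligned)
30..34  y  (4B, 2-aligned)
34..38  x  (4B, 2-aligned)
38..62  id  (24B, 2-aligned)
within Msg: stride at 0
38 + 0 = 38

38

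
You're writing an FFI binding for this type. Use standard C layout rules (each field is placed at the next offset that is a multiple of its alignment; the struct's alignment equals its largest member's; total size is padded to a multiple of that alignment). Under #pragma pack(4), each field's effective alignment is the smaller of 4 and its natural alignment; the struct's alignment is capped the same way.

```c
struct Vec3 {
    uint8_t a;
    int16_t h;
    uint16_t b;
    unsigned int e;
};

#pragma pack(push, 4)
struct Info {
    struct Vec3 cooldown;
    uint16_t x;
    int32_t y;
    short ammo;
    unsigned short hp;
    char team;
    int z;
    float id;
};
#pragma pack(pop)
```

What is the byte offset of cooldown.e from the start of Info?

8

Vec3: @0: a [1B, align 1] → 1; +1 pad (align 2); @2: h [2B, align 2] → 4; @4: b [2B, align 2] → 6; +2 pad (align 4); @8: e [4B, align 4] → 12; size 12, align 4
@0: cooldown [12B, align 4] → 12
within Vec3: e at 8
0 + 8 = 8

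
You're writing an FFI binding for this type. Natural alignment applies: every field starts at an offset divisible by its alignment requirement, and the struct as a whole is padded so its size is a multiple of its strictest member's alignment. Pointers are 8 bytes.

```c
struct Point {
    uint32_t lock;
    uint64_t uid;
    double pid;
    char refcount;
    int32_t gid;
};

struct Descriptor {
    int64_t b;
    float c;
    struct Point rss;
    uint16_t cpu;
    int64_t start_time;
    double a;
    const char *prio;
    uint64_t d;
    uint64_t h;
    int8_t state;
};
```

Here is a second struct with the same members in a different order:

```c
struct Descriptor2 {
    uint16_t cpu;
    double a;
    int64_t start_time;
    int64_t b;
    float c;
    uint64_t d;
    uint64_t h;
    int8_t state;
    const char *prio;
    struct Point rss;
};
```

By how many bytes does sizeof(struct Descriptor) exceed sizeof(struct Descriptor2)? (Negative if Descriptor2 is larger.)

0

Point: @0: lock [4B, align 4] → 4; +4 pad (align 8); @8: uid [8B, align 8] → 16; @16: pid [8B, align 8] → 24; @24: refcount [1B, align 1] → 25; +3 pad (align 4); @28: gid [4B, align 4] → 32; size 32, align 8
@0: b [8B, align 8] → 8
@8: c [4B, align 4] → 12
+4 pad (align 8)
@16: rss [32B, align 8] → 48
@48: cpu [2B, align 2] → 50
+6 pad (align 8)
@56: start_time [8B, align 8] → 64
@64: a [8B, align 8] → 72
@72: prio [8B, align 8] → 80
@80: d [8B, align 8] → 88
@88: h [8B, align 8] → 96
@96: state [1B, align 1] → 97
+7 tail pad (align 8)
size 104, align 8
— Descriptor2 —
@0: cpu [2B, align 2] → 2
+6 pad (align 8)
@8: a [8B, align 8] → 16
@16: start_time [8B, align 8] → 24
@24: b [8B, align 8] → 32
@32: c [4B, align 4] → 36
+4 pad (align 8)
@40: d [8B, align 8] → 48
@48: h [8B, align 8] → 56
@56: state [1B, align 1] → 57
+7 pad (align 8)
@64: prio [8B, align 8] → 72
@72: rss [32B, align 8] → 104
size 104, align 8
104 − 104 = 0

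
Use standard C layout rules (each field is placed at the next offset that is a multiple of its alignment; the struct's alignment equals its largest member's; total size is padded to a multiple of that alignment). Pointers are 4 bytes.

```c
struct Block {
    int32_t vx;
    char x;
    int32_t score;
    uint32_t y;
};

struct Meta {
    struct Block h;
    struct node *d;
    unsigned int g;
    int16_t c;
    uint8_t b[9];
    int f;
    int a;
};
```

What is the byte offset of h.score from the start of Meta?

Block: 0..4  vx  (4B, 4-aligned); 4..5  x  (1B, 1-aligned); 5..8  -- padding (3B); 8..12  score  (4B, 4-aligned); 12..16  y  (4B, 4-aligned); sizeof = 16, alignof = 4
0..16  h  (16B, 4-aligned)
within Block: score at 8
0 + 8 = 8

8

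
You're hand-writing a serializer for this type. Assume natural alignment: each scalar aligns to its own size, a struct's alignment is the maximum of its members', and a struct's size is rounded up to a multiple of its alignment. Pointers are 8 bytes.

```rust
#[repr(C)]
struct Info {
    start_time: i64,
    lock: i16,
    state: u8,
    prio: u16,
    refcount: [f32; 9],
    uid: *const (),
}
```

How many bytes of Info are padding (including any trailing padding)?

start_time at 0 (size 8, align 8) → ends 8
lock at 8 (size 2, align 2) → ends 10
state at 10 (size 1, align 1) → ends 11
pad 1 to align 2 for prio
prio at 12 (size 2, align 2) → ends 14
pad 2 to align 4 for refcount
refcount at 16 (size 36, align 4) → ends 52
pad 4 to align 8 for uid
uid at 56 (size 8, align 8) → ends 64
total 64 bytes, alignment 8
data bytes 57, size 64 → padding 7

7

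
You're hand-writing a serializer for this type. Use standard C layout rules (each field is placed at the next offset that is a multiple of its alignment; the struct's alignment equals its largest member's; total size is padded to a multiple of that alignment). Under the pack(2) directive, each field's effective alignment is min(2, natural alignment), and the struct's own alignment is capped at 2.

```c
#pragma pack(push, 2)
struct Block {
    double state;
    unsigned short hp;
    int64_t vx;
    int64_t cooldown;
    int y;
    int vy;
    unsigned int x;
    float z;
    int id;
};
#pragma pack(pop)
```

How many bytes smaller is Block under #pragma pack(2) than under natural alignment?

10

natural layout:
  0..8  state  (8B, 8-aligned)
  8..10  hp  (2B, 2-aligned)
  10..16  -- padding (6B)
  16..24  vx  (8B, 8-aligned)
  24..32  cooldown  (8B, 8-aligned)
  32..36  y  (4B, 4-aligned)
  36..40  vy  (4B, 4-aligned)
  40..44  x  (4B, 4-aligned)
  44..48  z  (4B, 4-aligned)
  48..52  id  (4B, 4-aligned)
  52..56  -- tail padding (4B)
  sizeof = 56, alignof = 8
packed(2) layout:
  0..8  state  (8B, 2-aligned)
  8..10  hp  (2B, 2-aligned)
  10..18  vx  (8B, 2-aligned)
  18..26  cooldown  (8B, 2-aligned)
  26..30  y  (4B, 2-aligned)
  30..34  vy  (4B, 2-aligned)
  34..38  x  (4B, 2-aligned)
  38..42  z  (4B, 2-aligned)
  42..46  id  (4B, 2-aligned)
  sizeof = 46, alignof = 2
56 − 46 = 10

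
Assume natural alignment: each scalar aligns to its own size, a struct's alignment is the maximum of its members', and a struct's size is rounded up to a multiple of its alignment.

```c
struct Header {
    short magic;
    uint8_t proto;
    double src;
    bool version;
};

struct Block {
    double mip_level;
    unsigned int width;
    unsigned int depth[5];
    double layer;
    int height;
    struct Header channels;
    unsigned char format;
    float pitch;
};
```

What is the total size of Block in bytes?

80 bytes

Header: @0: magic [2B, align 2] → 2; @2: proto [1B, align 1] → 3; +5 pad (align 8); @8: src [8B, align 8] → 16; @16: version [1B, align 1] → 17; +7 tail pad (align 8); size 24, align 8
@0: mip_level [8B, align 8] → 8
@8: width [4B, align 4] → 12
@12: depth [20B, align 4] → 32
@32: layer [8B, align 8] → 40
@40: height [4B, align 4] → 44
+4 pad (align 8)
@48: channels [24B, align 8] → 72
@72: format [1B, align 1] → 73
+3 pad (align 4)
@76: pitch [4B, align 4] → 80
size 80, align 8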